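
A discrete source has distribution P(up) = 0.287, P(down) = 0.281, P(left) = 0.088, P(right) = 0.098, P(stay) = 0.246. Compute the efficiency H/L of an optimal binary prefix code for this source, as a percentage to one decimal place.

99.1%

Entropy H = −Σ p log₂ p ≈ 2.1662 bits.
Huffman merges: 11/125+49/500→93/500; 93/500+123/500→54/125; 281/1000+287/1000→71/125; 54/125+71/125→1. L = 1093/500 ≈ 2.1860.
Efficiency = H/L = 2.1662/2.1860 = 99.1%.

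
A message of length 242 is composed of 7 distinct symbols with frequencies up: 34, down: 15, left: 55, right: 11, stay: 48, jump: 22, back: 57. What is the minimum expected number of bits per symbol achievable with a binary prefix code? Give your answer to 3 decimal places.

2.645 bits/symbol

Probabilities are the counts divided by 242.
Repeatedly combine the two least-probable nodes; the expected code length is the sum of the merged weights.
merge 1/22 + 15/242 → 13/121
merge 1/11 + 13/121 → 24/121
merge 17/121 + 24/121 → 41/121
merge 24/121 + 5/22 → 103/242
merge 57/242 + 41/121 → 139/242
merge 103/242 + 139/242 → 1
L = 13/121 + 24/121 + 41/121 + 103/242 + 139/242 + 1 = 320/121 ≈ 2.645 bits/symbol.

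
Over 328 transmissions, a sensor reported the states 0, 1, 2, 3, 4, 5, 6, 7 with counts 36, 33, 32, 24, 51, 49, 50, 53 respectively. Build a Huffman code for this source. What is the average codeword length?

Probabilities are the counts divided by 328.
Repeatedly combine the two least-probable nodes; the expected code length is the sum of the merged weights.
merge 3/41 + 4/41 → 7/41
merge 33/328 + 9/82 → 69/328
merge 49/328 + 25/164 → 99/328
merge 51/328 + 53/328 → 13/41
merge 7/41 + 69/328 → 125/328
merge 99/328 + 13/41 → 203/328
merge 125/328 + 203/328 → 1
L = 7/41 + 69/328 + 99/328 + 13/41 + 125/328 + 203/328 + 1 = 3 bits/symbol.

3 bits/symbol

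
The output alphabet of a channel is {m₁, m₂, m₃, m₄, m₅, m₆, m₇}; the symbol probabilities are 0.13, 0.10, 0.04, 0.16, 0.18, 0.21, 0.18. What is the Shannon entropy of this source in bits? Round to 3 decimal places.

H = −Σ pᵢ log₂ pᵢ.
−0.13·log₂(0.13) = 0.3826
−0.10·log₂(0.10) = 0.3322
−0.04·log₂(0.04) = 0.1858
−0.16·log₂(0.16) = 0.4230
−0.18·log₂(0.18) = 0.4453
−0.21·log₂(0.21) = 0.4728
−0.18·log₂(0.18) = 0.4453
Sum ≈ 2.6870 → 2.687 bits.

2.687 bits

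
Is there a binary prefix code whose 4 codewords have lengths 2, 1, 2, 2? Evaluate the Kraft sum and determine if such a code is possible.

With common denominator 2^2 = 4: Σ 2^(−ℓᵢ) = 1/4 + 2/4 + 1/4 + 1/4 = 5/4 = 1.25.
Kraft's inequality requires Σ ≤ 1; here Σ = 1.25 > 1, so no such prefix code exists.

1.25; no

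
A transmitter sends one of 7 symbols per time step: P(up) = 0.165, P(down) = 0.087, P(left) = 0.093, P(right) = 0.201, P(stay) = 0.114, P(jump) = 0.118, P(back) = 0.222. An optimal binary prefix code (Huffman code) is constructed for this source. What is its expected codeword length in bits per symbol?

2.757 bits/symbol

Repeatedly combine the two least-probable nodes; the expected code length is the sum of the merged weights.
merge 87/1000 + 93/1000 → 9/50
merge 57/500 + 59/500 → 29/125
merge 33/200 + 9/50 → 69/200
merge 201/1000 + 111/500 → 423/1000
merge 29/125 + 69/200 → 577/1000
merge 423/1000 + 577/1000 → 1
L = 9/50 + 29/125 + 69/200 + 423/1000 + 577/1000 + 1 = 2757/1000 = 2.757 bits/symbol.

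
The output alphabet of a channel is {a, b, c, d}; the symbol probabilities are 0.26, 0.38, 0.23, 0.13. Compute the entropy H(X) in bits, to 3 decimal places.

1.906 bits

H = −Σ pᵢ log₂ pᵢ.
−0.26·log₂(0.26) = 0.5053
−0.38·log₂(0.38) = 0.5305
−0.23·log₂(0.23) = 0.4877
−0.13·log₂(0.13) = 0.3826
Sum ≈ 1.9061 → 1.906 bits.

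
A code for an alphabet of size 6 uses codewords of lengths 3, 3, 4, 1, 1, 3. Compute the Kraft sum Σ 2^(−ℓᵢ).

With common denominator 2^4 = 16: Σ 2^(−ℓᵢ) = 2/16 + 2/16 + 1/16 + 8/16 + 8/16 + 2/16 = 23/16 = 1.4375.

1.4375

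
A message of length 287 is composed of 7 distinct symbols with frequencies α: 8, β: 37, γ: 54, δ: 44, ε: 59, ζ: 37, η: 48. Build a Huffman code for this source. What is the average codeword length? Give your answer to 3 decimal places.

2.763 bits/symbol

Probabilities are the counts divided by 287.
Repeatedly combine the two least-probable nodes; the expected code length is the sum of the merged weights.
merge 8/287 + 37/287 → 45/287
merge 37/287 + 44/287 → 81/287
merge 45/287 + 48/287 → 93/287
merge 54/287 + 59/287 → 113/287
merge 81/287 + 93/287 → 174/287
merge 113/287 + 174/287 → 1
L = 45/287 + 81/287 + 93/287 + 113/287 + 174/287 + 1 = 793/287 ≈ 2.763 bits/symbol.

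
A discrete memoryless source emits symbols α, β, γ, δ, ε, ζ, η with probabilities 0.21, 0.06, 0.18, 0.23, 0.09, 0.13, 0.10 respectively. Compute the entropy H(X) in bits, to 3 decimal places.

H = −Σ pᵢ log₂ pᵢ.
−0.21·log₂(0.21) = 0.4728
−0.06·log₂(0.06) = 0.2435
−0.18·log₂(0.18) = 0.4453
−0.23·log₂(0.23) = 0.4877
−0.09·log₂(0.09) = 0.3127
−0.13·log₂(0.13) = 0.3826
−0.10·log₂(0.10) = 0.3322
Sum ≈ 2.6768 → 2.677 bits.

2.677 bits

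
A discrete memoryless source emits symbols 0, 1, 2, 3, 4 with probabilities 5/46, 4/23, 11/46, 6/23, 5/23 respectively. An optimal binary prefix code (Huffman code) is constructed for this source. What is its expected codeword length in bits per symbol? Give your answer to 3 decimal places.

Repeatedly combine the two least-probable nodes; the expected code length is the sum of the merged weights.
merge 5/46 + 4/23 → 13/46
merge 5/23 + 11/46 → 21/46
merge 6/23 + 13/46 → 25/46
merge 21/46 + 25/46 → 1
L = 13/46 + 21/46 + 25/46 + 1 = 105/46 ≈ 2.283 bits/symbol.

2.283 bits/symbol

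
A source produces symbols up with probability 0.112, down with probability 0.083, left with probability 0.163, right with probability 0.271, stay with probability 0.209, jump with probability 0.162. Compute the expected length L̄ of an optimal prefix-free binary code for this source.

Repeatedly combine the two least-probable nodes; the expected code length is the sum of the merged weights.
merge 83/1000 + 14/125 → 39/200
merge 81/500 + 163/1000 → 13/40
merge 39/200 + 209/1000 → 101/250
merge 271/1000 + 13/40 → 149/250
merge 101/250 + 149/250 → 1
L = 39/200 + 13/40 + 101/250 + 149/250 + 1 = 63/25 = 2.52 bits/symbol.

2.52 bits/symbol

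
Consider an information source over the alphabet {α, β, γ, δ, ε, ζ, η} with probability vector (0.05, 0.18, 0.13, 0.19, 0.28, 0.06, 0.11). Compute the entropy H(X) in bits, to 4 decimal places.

2.6073 bits

H = −Σ pᵢ log₂ pᵢ.
−0.05·log₂(0.05) = 0.2161
−0.18·log₂(0.18) = 0.4453
−0.13·log₂(0.13) = 0.3826
−0.19·log₂(0.19) = 0.4552
−0.28·log₂(0.28) = 0.5142
−0.06·log₂(0.06) = 0.2435
−0.11·log₂(0.11) = 0.3503
Sum ≈ 2.6073 → 2.6073 bits.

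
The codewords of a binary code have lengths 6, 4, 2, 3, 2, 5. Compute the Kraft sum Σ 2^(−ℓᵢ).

0.734375

With common denominator 2^6 = 64: Σ 2^(−ℓᵢ) = 1/64 + 4/64 + 16/64 + 8/64 + 16/64 + 2/64 = 47/64 = 0.734375.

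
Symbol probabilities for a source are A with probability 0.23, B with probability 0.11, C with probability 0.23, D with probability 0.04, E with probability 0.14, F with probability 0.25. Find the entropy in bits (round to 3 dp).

H = −Σ pᵢ log₂ pᵢ.
−0.23·log₂(0.23) = 0.4877
−0.11·log₂(0.11) = 0.3503
−0.23·log₂(0.23) = 0.4877
−0.04·log₂(0.04) = 0.1858
−0.14·log₂(0.14) = 0.3971
−0.25·log₂(0.25) = 0.5000
Sum ≈ 2.4085 → 2.408 bits.

2.408 bits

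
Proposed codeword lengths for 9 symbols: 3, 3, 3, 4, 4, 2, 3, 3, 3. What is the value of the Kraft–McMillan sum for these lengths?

1.125

With common denominator 2^4 = 16: Σ 2^(−ℓᵢ) = 2/16 + 2/16 + 2/16 + 1/16 + 1/16 + 4/16 + 2/16 + 2/16 + 2/16 = 18/16 = 1.125.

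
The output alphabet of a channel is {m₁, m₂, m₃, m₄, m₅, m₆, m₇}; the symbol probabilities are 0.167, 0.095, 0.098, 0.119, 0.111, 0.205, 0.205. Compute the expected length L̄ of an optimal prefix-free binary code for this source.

Repeatedly combine the two least-probable nodes; the expected code length is the sum of the merged weights.
merge 19/200 + 49/500 → 193/1000
merge 111/1000 + 119/1000 → 23/100
merge 167/1000 + 193/1000 → 9/25
merge 41/200 + 41/200 → 41/100
merge 23/100 + 9/25 → 59/100
merge 41/100 + 59/100 → 1
L = 193/1000 + 23/100 + 9/25 + 41/100 + 59/100 + 1 = 2783/1000 = 2.783 bits/symbol.

2.783 bits/symbol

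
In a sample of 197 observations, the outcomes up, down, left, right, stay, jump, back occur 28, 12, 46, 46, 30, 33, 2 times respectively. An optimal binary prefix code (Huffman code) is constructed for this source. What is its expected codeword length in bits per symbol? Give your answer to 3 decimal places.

2.604 bits/symbol

Probabilities are the counts divided by 197.
Repeatedly combine the two least-probable nodes; the expected code length is the sum of the merged weights.
merge 2/197 + 12/197 → 14/197
merge 14/197 + 28/197 → 42/197
merge 30/197 + 33/197 → 63/197
merge 42/197 + 46/197 → 88/197
merge 46/197 + 63/197 → 109/197
merge 88/197 + 109/197 → 1
L = 14/197 + 42/197 + 63/197 + 88/197 + 109/197 + 1 = 513/197 ≈ 2.604 bits/symbol.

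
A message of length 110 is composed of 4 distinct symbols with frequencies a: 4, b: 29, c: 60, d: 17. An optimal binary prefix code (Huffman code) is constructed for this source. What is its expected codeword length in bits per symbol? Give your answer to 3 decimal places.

1.645 bits/symbol

Probabilities are the counts divided by 110.
Repeatedly combine the two least-probable nodes; the expected code length is the sum of the merged weights.
merge 2/55 + 17/110 → 21/110
merge 21/110 + 29/110 → 5/11
merge 5/11 + 6/11 → 1
L = 21/110 + 5/11 + 1 = 181/110 ≈ 1.645 bits/symbol.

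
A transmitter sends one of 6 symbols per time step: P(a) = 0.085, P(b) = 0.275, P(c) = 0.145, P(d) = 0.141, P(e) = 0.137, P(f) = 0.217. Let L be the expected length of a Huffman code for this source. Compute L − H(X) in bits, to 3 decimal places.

Entropy H = −Σ p log₂ p ≈ 2.4881 bits.
Huffman merges: 17/200+137/1000→111/500; 141/1000+29/200→143/500; 217/1000+111/500→439/1000; 11/40+143/500→561/1000; 439/1000+561/1000→1. L = 627/250 ≈ 2.5080.
L − H = 2.5080 − 2.4881 = 0.020 bits.

0.020 bits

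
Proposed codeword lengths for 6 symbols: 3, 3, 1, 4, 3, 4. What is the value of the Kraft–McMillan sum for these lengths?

With common denominator 2^4 = 16: Σ 2^(−ℓᵢ) = 2/16 + 2/16 + 8/16 + 1/16 + 2/16 + 1/16 = 16/16 = 1.

1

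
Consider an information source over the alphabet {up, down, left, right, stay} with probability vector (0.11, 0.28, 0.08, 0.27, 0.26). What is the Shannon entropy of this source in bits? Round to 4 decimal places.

2.1713 bits

H = −Σ pᵢ log₂ pᵢ.
−0.11·log₂(0.11) = 0.3503
−0.28·log₂(0.28) = 0.5142
−0.08·log₂(0.08) = 0.2915
−0.27·log₂(0.27) = 0.5100
−0.26·log₂(0.26) = 0.5053
Sum ≈ 2.1713 → 2.1713 bits.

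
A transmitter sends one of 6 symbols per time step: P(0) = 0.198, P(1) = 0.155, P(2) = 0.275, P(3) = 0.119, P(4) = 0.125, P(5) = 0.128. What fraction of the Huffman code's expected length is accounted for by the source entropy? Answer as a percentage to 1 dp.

Entropy H = −Σ p log₂ p ≈ 2.5118 bits.
Huffman merges: 119/1000+1/8→61/250; 16/125+31/200→283/1000; 99/500+61/250→221/500; 11/40+283/1000→279/500; 221/500+279/500→1. L = 2527/1000 ≈ 2.5270.
Efficiency = H/L = 2.5118/2.5270 = 99.4%.

99.4%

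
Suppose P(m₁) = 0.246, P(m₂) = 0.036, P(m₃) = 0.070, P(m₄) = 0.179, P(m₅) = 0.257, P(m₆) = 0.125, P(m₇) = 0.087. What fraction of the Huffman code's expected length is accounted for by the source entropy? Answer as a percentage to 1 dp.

98.7%

Entropy H = −Σ p log₂ p ≈ 2.5685 bits.
Huffman merges: 9/250+7/100→53/500; 87/1000+53/500→193/1000; 1/8+179/1000→38/125; 193/1000+123/500→439/1000; 257/1000+38/125→561/1000; 439/1000+561/1000→1. L = 2603/1000 ≈ 2.6030.
Efficiency = H/L = 2.5685/2.6030 = 98.7%.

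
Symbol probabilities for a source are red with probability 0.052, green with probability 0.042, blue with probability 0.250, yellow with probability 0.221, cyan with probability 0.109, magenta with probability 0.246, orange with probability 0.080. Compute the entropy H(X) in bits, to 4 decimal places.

2.5330 bits

H = −Σ pᵢ log₂ pᵢ.
−0.052·log₂(0.052) = 0.2218
−0.042·log₂(0.042) = 0.1921
−0.250·log₂(0.250) = 0.5000
−0.221·log₂(0.221) = 0.4813
−0.109·log₂(0.109) = 0.3485
−0.246·log₂(0.246) = 0.4977
−0.080·log₂(0.080) = 0.2915
Sum ≈ 2.5330 → 2.5330 bits.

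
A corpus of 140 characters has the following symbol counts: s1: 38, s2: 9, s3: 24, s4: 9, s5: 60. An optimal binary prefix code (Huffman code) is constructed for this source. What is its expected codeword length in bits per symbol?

2 bits/symbol

Probabilities are the counts divided by 140.
Repeatedly combine the two least-probable nodes; the expected code length is the sum of the merged weights.
merge 9/140 + 9/140 → 9/70
merge 9/70 + 6/35 → 3/10
merge 19/70 + 3/10 → 4/7
merge 3/7 + 4/7 → 1
L = 9/70 + 3/10 + 4/7 + 1 = 2 bits/symbol.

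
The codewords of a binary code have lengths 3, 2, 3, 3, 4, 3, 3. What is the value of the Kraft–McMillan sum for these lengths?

0.9375

With common denominator 2^4 = 16: Σ 2^(−ℓᵢ) = 2/16 + 4/16 + 2/16 + 2/16 + 1/16 + 2/16 + 2/16 = 15/16 = 0.9375.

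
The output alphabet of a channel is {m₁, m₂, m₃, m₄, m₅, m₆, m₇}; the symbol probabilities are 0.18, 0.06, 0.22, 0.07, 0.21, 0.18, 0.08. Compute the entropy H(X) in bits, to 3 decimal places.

2.648 bits

H = −Σ pᵢ log₂ pᵢ.
−0.18·log₂(0.18) = 0.4453
−0.06·log₂(0.06) = 0.2435
−0.22·log₂(0.22) = 0.4806
−0.07·log₂(0.07) = 0.2686
−0.21·log₂(0.21) = 0.4728
−0.18·log₂(0.18) = 0.4453
−0.08·log₂(0.08) = 0.2915
Sum ≈ 2.6476 → 2.648 bits.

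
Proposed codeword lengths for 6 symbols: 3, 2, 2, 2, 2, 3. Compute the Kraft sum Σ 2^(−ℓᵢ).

With common denominator 2^3 = 8: Σ 2^(−ℓᵢ) = 1/8 + 2/8 + 2/8 + 2/8 + 2/8 + 1/8 = 10/8 = 1.25.

1.25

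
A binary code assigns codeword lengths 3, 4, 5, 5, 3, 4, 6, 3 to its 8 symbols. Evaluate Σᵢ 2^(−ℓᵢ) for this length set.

0.578125

With common denominator 2^6 = 64: Σ 2^(−ℓᵢ) = 8/64 + 4/64 + 2/64 + 2/64 + 8/64 + 4/64 + 1/64 + 8/64 = 37/64 = 0.578125.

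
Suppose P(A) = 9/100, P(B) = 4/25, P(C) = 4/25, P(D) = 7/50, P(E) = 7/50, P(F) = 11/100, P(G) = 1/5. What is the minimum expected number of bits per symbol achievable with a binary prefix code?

2.8 bits/symbol

Repeatedly combine the two least-probable nodes; the expected code length is the sum of the merged weights.
merge 9/100 + 11/100 → 1/5
merge 7/50 + 7/50 → 7/25
merge 4/25 + 4/25 → 8/25
merge 1/5 + 1/5 → 2/5
merge 7/25 + 8/25 → 3/5
merge 2/5 + 3/5 → 1
L = 1/5 + 7/25 + 8/25 + 2/5 + 3/5 + 1 = 14/5 = 2.8 bits/symbol.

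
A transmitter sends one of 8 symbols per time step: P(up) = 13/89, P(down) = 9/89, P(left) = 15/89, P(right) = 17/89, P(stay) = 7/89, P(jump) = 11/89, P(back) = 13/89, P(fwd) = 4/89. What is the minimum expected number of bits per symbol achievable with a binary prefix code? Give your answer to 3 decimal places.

Repeatedly combine the two least-probable nodes; the expected code length is the sum of the merged weights.
merge 4/89 + 7/89 → 11/89
merge 9/89 + 11/89 → 20/89
merge 11/89 + 13/89 → 24/89
merge 13/89 + 15/89 → 28/89
merge 17/89 + 20/89 → 37/89
merge 24/89 + 28/89 → 52/89
merge 37/89 + 52/89 → 1
L = 11/89 + 20/89 + 24/89 + 28/89 + 37/89 + 52/89 + 1 = 261/89 ≈ 2.933 bits/symbol.

2.933 bits/symbol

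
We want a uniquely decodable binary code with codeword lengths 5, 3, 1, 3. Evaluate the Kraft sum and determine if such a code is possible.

0.78125; yes

With common denominator 2^5 = 32: Σ 2^(−ℓᵢ) = 1/32 + 4/32 + 16/32 + 4/32 = 25/32 = 0.78125.
Kraft's inequality requires Σ ≤ 1; here Σ = 0.78125 ≤ 1, so such a prefix code exists.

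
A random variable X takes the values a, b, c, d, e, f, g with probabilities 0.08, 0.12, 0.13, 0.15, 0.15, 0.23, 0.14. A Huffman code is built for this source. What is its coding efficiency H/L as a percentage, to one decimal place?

99.2%

Entropy H = −Σ p log₂ p ≈ 2.7471 bits.
Huffman merges: 2/25+3/25→1/5; 13/100+7/50→27/100; 3/20+3/20→3/10; 1/5+23/100→43/100; 27/100+3/10→57/100; 43/100+57/100→1. L = 277/100 ≈ 2.7700.
Efficiency = H/L = 2.7471/2.7700 = 99.2%.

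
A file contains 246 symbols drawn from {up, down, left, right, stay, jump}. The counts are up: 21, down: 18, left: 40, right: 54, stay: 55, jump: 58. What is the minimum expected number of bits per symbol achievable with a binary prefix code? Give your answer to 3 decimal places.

Probabilities are the counts divided by 246.
Repeatedly combine the two least-probable nodes; the expected code length is the sum of the merged weights.
merge 3/41 + 7/82 → 13/82
merge 13/82 + 20/123 → 79/246
merge 9/41 + 55/246 → 109/246
merge 29/123 + 79/246 → 137/246
merge 109/246 + 137/246 → 1
L = 13/82 + 79/246 + 109/246 + 137/246 + 1 = 305/123 ≈ 2.480 bits/symbol.

2.480 bits/symbol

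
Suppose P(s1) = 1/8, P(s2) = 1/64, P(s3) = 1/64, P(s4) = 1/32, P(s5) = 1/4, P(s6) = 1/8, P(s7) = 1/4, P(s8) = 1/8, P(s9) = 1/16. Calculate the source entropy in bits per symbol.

2.71875 bits

Each probability is a power of 1/2, so log₂(1/p) is an integer.
H = Σ p·log₂(1/p) = 1/8·3 + 1/64·6 + 1/64·6 + 1/32·5 + 1/4·2 + 1/8·3 + 1/4·2 + 1/8·3 + 1/16·4 = 2.71875 bits.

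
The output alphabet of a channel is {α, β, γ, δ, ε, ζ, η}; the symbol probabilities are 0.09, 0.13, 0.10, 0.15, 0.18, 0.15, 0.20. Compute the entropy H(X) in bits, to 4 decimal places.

2.7583 bits

H = −Σ pᵢ log₂ pᵢ.
−0.09·log₂(0.09) = 0.3127
−0.13·log₂(0.13) = 0.3826
−0.10·log₂(0.10) = 0.3322
−0.15·log₂(0.15) = 0.4105
−0.18·log₂(0.18) = 0.4453
−0.15·log₂(0.15) = 0.4105
−0.20·log₂(0.20) = 0.4644
Sum ≈ 2.7583 → 2.7583 bits.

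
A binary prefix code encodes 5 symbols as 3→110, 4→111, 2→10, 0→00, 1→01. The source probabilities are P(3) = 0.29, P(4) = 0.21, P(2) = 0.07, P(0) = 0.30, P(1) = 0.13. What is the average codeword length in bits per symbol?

L̄ = Σ pᵢ·ℓᵢ = 0.29·3 + 0.21·3 + 0.07·2 + 0.30·2 + 0.13·2 = 2.5 bits/symbol.

2.5 bits/symbol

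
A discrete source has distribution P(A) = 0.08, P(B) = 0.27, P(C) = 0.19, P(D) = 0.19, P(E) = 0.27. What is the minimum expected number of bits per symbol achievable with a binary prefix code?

2.27 bits/symbol

Repeatedly combine the two least-probable nodes; the expected code length is the sum of the merged weights.
merge 2/25 + 19/100 → 27/100
merge 19/100 + 27/100 → 23/50
merge 27/100 + 27/100 → 27/50
merge 23/50 + 27/50 → 1
L = 27/100 + 23/50 + 27/50 + 1 = 227/100 = 2.27 bits/symbol.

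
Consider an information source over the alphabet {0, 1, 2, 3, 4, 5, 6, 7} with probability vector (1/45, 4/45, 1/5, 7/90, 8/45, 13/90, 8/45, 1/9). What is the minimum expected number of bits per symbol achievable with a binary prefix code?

2.9 bits/symbol

Repeatedly combine the two least-probable nodes; the expected code length is the sum of the merged weights.
merge 1/45 + 7/90 → 1/10
merge 4/45 + 1/10 → 17/90
merge 1/9 + 13/90 → 23/90
merge 8/45 + 8/45 → 16/45
merge 17/90 + 1/5 → 7/18
merge 23/90 + 16/45 → 11/18
merge 7/18 + 11/18 → 1
L = 1/10 + 17/90 + 23/90 + 16/45 + 7/18 + 11/18 + 1 = 29/10 = 2.9 bits/symbol.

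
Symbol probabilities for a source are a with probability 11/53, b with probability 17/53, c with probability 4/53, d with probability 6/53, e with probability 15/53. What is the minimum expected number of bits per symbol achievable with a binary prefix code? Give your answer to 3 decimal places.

Repeatedly combine the two least-probable nodes; the expected code length is the sum of the merged weights.
merge 4/53 + 6/53 → 10/53
merge 10/53 + 11/53 → 21/53
merge 15/53 + 17/53 → 32/53
merge 21/53 + 32/53 → 1
L = 10/53 + 21/53 + 32/53 + 1 = 116/53 ≈ 2.189 bits/symbol.

2.189 bits/symbol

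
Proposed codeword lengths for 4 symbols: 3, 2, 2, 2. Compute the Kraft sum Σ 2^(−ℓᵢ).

0.875

With common denominator 2^3 = 8: Σ 2^(−ℓᵢ) = 1/8 + 2/8 + 2/8 + 2/8 = 7/8 = 0.875.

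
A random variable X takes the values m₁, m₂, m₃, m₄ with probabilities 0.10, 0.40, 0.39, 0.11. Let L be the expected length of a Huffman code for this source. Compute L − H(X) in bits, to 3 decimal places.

Entropy H = −Σ p log₂ p ≈ 1.7410 bits.
Huffman merges: 1/10+11/100→21/100; 21/100+39/100→3/5; 2/5+3/5→1. L = 181/100 ≈ 1.8100.
L − H = 1.8100 − 1.7410 = 0.069 bits.

0.069 bits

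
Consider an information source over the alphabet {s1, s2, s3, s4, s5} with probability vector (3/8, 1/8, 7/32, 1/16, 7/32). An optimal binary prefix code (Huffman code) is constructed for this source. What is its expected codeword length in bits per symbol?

Repeatedly combine the two least-probable nodes; the expected code length is the sum of the merged weights.
merge 1/16 + 1/8 → 3/16
merge 3/16 + 7/32 → 13/32
merge 7/32 + 3/8 → 19/32
merge 13/32 + 19/32 → 1
L = 3/16 + 13/32 + 19/32 + 1 = 35/16 = 2.1875 bits/symbol.

2.1875 bits/symbol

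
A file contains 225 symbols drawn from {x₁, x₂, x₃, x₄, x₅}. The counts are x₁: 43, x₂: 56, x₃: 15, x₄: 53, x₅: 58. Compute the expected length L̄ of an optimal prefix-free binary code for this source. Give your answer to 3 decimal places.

Probabilities are the counts divided by 225.
Repeatedly combine the two least-probable nodes; the expected code length is the sum of the merged weights.
merge 1/15 + 43/225 → 58/225
merge 53/225 + 56/225 → 109/225
merge 58/225 + 58/225 → 116/225
merge 109/225 + 116/225 → 1
L = 58/225 + 109/225 + 116/225 + 1 = 508/225 ≈ 2.258 bits/symbol.

2.258 bits/symbol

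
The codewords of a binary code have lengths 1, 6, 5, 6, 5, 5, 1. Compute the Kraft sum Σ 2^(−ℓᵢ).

With common denominator 2^6 = 64: Σ 2^(−ℓᵢ) = 32/64 + 1/64 + 2/64 + 1/64 + 2/64 + 2/64 + 32/64 = 72/64 = 1.125.

1.125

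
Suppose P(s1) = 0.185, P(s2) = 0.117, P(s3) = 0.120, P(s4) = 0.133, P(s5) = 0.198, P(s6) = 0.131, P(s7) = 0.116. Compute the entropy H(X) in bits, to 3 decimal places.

2.774 bits

H = −Σ pᵢ log₂ pᵢ.
−0.185·log₂(0.185) = 0.4504
−0.117·log₂(0.117) = 0.3622
−0.120·log₂(0.120) = 0.3671
−0.133·log₂(0.133) = 0.3871
−0.198·log₂(0.198) = 0.4626
−0.131·log₂(0.131) = 0.3841
−0.116·log₂(0.116) = 0.3605
Sum ≈ 2.7739 → 2.774 bits.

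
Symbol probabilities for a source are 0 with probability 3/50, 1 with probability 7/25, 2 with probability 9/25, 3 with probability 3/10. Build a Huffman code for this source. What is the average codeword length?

1.98 bits/symbol

Repeatedly combine the two least-probable nodes; the expected code length is the sum of the merged weights.
merge 3/50 + 7/25 → 17/50
merge 3/10 + 17/50 → 16/25
merge 9/25 + 16/25 → 1
L = 17/50 + 16/25 + 1 = 99/50 = 1.98 bits/symbol.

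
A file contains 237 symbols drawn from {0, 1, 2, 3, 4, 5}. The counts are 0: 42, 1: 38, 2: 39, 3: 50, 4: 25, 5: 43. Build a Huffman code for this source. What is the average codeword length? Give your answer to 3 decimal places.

Probabilities are the counts divided by 237.
Repeatedly combine the two least-probable nodes; the expected code length is the sum of the merged weights.
merge 25/237 + 38/237 → 21/79
merge 13/79 + 14/79 → 27/79
merge 43/237 + 50/237 → 31/79
merge 21/79 + 27/79 → 48/79
merge 31/79 + 48/79 → 1
L = 21/79 + 27/79 + 31/79 + 48/79 + 1 = 206/79 ≈ 2.608 bits/symbol.

2.608 bits/symbol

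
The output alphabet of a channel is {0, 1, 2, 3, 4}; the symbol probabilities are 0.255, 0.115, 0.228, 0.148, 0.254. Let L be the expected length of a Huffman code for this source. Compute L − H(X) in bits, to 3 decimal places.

Entropy H = −Σ p log₂ p ≈ 2.2580 bits.
Huffman merges: 23/200+37/250→263/1000; 57/250+127/500→241/500; 51/200+263/1000→259/500; 241/500+259/500→1. L = 2263/1000 ≈ 2.2630.
L − H = 2.2630 − 2.2580 = 0.005 bits.

0.005 bits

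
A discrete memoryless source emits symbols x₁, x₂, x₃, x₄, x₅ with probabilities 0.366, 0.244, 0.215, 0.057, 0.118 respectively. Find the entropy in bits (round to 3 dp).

2.103 bits

H = −Σ pᵢ log₂ pᵢ.
−0.366·log₂(0.366) = 0.5307
−0.244·log₂(0.244) = 0.4966
−0.215·log₂(0.215) = 0.4768
−0.057·log₂(0.057) = 0.2356
−0.118·log₂(0.118) = 0.3638
Sum ≈ 2.1035 → 2.103 bits.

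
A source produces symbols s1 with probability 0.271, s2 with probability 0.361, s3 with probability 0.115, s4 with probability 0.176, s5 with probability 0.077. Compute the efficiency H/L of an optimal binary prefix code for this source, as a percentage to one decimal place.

Entropy H = −Σ p log₂ p ≈ 2.1259 bits.
Huffman merges: 77/1000+23/200→24/125; 22/125+24/125→46/125; 271/1000+361/1000→79/125; 46/125+79/125→1. L = 274/125 ≈ 2.1920.
Efficiency = H/L = 2.1259/2.1920 = 97.0%.

97.0%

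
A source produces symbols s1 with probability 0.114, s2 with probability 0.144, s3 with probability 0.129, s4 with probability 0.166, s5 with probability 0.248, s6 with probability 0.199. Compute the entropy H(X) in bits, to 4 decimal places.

H = −Σ pᵢ log₂ pᵢ.
−0.114·log₂(0.114) = 0.3571
−0.144·log₂(0.144) = 0.4026
−0.129·log₂(0.129) = 0.3811
−0.166·log₂(0.166) = 0.4301
−0.248·log₂(0.248) = 0.4989
−0.199·log₂(0.199) = 0.4635
Sum ≈ 2.5333 → 2.5333 bits.

2.5333 bits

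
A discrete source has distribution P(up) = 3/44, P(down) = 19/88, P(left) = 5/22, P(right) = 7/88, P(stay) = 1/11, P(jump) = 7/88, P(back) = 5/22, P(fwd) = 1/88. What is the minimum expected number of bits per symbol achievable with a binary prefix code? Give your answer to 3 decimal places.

Repeatedly combine the two least-probable nodes; the expected code length is the sum of the merged weights.
merge 1/88 + 3/44 → 7/88
merge 7/88 + 7/88 → 7/44
merge 7/88 + 1/11 → 15/88
merge 7/44 + 15/88 → 29/88
merge 19/88 + 5/22 → 39/88
merge 5/22 + 29/88 → 49/88
merge 39/88 + 49/88 → 1
L = 7/88 + 7/44 + 15/88 + 29/88 + 39/88 + 49/88 + 1 = 241/88 ≈ 2.739 bits/symbol.

2.739 bits/symbol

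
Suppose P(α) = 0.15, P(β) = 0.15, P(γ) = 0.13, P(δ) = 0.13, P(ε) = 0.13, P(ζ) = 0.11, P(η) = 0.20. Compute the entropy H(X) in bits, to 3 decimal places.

H = −Σ pᵢ log₂ pᵢ.
−0.15·log₂(0.15) = 0.4105
−0.15·log₂(0.15) = 0.4105
−0.13·log₂(0.13) = 0.3826
−0.13·log₂(0.13) = 0.3826
−0.13·log₂(0.13) = 0.3826
−0.11·log₂(0.11) = 0.3503
−0.20·log₂(0.20) = 0.4644
Sum ≈ 2.7837 → 2.784 bits.

2.784 bits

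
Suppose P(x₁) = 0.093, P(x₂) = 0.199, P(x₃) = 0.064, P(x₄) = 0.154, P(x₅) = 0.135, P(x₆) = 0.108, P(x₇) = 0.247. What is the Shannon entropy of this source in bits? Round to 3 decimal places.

2.687 bits

H = −Σ pᵢ log₂ pᵢ.
−0.093·log₂(0.093) = 0.3187
−0.199·log₂(0.199) = 0.4635
−0.064·log₂(0.064) = 0.2538
−0.154·log₂(0.154) = 0.4156
−0.135·log₂(0.135) = 0.3900
−0.108·log₂(0.108) = 0.3468
−0.247·log₂(0.247) = 0.4983
Sum ≈ 2.6867 → 2.687 bits.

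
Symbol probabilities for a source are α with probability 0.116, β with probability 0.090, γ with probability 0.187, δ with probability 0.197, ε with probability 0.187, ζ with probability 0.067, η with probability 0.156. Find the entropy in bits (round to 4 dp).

H = −Σ pᵢ log₂ pᵢ.
−0.116·log₂(0.116) = 0.3605
−0.090·log₂(0.090) = 0.3127
−0.187·log₂(0.187) = 0.4523
−0.197·log₂(0.197) = 0.4617
−0.187·log₂(0.187) = 0.4523
−0.067·log₂(0.067) = 0.2613
−0.156·log₂(0.156) = 0.4181
Sum ≈ 2.7190 → 2.7190 bits.

2.7190 bits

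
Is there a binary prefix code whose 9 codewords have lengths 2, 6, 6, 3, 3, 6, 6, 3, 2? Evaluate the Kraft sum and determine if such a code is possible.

With common denominator 2^6 = 64: Σ 2^(−ℓᵢ) = 16/64 + 1/64 + 1/64 + 8/64 + 8/64 + 1/64 + 1/64 + 8/64 + 16/64 = 60/64 = 0.9375.
Kraft's inequality requires Σ ≤ 1; here Σ = 0.9375 ≤ 1, so such a prefix code exists.

0.9375; yes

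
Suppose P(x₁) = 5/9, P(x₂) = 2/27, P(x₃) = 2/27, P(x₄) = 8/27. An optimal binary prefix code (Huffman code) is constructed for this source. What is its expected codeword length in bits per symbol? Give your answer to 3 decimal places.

1.593 bits/symbol

Repeatedly combine the two least-probable nodes; the expected code length is the sum of the merged weights.
merge 2/27 + 2/27 → 4/27
merge 4/27 + 8/27 → 4/9
merge 4/9 + 5/9 → 1
L = 4/27 + 4/9 + 1 = 43/27 ≈ 1.593 bits/symbol.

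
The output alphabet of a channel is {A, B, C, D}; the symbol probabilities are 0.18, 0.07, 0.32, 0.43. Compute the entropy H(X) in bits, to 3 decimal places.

H = −Σ pᵢ log₂ pᵢ.
−0.18·log₂(0.18) = 0.4453
−0.07·log₂(0.07) = 0.2686
−0.32·log₂(0.32) = 0.5260
−0.43·log₂(0.43) = 0.5236
Sum ≈ 1.7635 → 1.763 bits.

1.763 bits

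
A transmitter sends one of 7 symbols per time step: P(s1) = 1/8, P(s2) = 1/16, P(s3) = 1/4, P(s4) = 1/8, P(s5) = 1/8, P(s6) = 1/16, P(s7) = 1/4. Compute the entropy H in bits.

2.625 bits

Each probability is a power of 1/2, so log₂(1/p) is an integer.
H = Σ p·log₂(1/p) = 1/8·3 + 1/16·4 + 1/4·2 + 1/8·3 + 1/8·3 + 1/16·4 + 1/4·2 = 2.625 bits.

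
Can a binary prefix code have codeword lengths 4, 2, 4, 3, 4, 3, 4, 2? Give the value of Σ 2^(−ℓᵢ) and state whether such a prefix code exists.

With common denominator 2^4 = 16: Σ 2^(−ℓᵢ) = 1/16 + 4/16 + 1/16 + 2/16 + 1/16 + 2/16 + 1/16 + 4/16 = 16/16 = 1.
Kraft's inequality requires Σ ≤ 1; here Σ = 1 ≤ 1, so such a prefix code exists.

1; yes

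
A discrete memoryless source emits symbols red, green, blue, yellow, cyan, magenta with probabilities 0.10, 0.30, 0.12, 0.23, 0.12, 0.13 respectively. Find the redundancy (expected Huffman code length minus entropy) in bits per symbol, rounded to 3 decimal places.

Entropy H = −Σ p log₂ p ≈ 2.4577 bits.
Huffman merges: 1/10+3/25→11/50; 3/25+13/100→1/4; 11/50+23/100→9/20; 1/4+3/10→11/20; 9/20+11/20→1. L = 247/100 ≈ 2.4700.
L − H = 2.4700 − 2.4577 = 0.012 bits.

0.012 bits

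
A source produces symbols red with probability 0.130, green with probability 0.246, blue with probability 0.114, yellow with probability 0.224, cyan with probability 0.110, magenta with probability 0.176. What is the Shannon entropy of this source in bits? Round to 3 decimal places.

H = −Σ pᵢ log₂ pᵢ.
−0.130·log₂(0.130) = 0.3826
−0.246·log₂(0.246) = 0.4977
−0.114·log₂(0.114) = 0.3571
−0.224·log₂(0.224) = 0.4835
−0.110·log₂(0.110) = 0.3503
−0.176·log₂(0.176) = 0.4411
Sum ≈ 2.5124 → 2.512 bits.

2.512 bits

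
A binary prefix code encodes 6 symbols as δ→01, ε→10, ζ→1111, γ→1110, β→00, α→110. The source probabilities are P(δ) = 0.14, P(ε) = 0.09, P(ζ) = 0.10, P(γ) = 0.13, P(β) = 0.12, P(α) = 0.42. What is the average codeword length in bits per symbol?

2.88 bits/symbol

L̄ = Σ pᵢ·ℓᵢ = 0.14·2 + 0.09·2 + 0.10·4 + 0.13·4 + 0.12·2 + 0.42·3 = 2.88 bits/symbol.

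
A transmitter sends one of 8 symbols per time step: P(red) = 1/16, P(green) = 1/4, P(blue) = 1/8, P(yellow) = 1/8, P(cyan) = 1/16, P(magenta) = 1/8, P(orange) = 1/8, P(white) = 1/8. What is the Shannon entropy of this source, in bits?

2.875 bits

Each probability is a power of 1/2, so log₂(1/p) is an integer.
H = Σ p·log₂(1/p) = 1/16·4 + 1/4·2 + 1/8·3 + 1/8·3 + 1/16·4 + 1/8·3 + 1/8·3 + 1/8·3 = 2.875 bits.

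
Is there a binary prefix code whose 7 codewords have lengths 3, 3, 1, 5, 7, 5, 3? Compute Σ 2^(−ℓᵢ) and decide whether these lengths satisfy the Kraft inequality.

0.9453125; yes

With common denominator 2^7 = 128: Σ 2^(−ℓᵢ) = 16/128 + 16/128 + 64/128 + 4/128 + 1/128 + 4/128 + 16/128 = 121/128 = 0.9453125.
Kraft's inequality requires Σ ≤ 1; here Σ = 0.9453125 ≤ 1, so such a prefix code exists.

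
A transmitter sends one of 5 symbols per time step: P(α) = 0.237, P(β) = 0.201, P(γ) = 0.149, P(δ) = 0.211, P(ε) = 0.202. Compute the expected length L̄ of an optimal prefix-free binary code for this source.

2.35 bits/symbol

Repeatedly combine the two least-probable nodes; the expected code length is the sum of the merged weights.
merge 149/1000 + 201/1000 → 7/20
merge 101/500 + 211/1000 → 413/1000
merge 237/1000 + 7/20 → 587/1000
merge 413/1000 + 587/1000 → 1
L = 7/20 + 413/1000 + 587/1000 + 1 = 47/20 = 2.35 bits/symbol.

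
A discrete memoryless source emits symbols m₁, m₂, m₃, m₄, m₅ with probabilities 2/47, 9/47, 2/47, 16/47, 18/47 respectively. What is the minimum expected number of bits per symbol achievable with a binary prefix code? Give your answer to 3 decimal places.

Repeatedly combine the two least-probable nodes; the expected code length is the sum of the merged weights.
merge 2/47 + 2/47 → 4/47
merge 4/47 + 9/47 → 13/47
merge 13/47 + 16/47 → 29/47
merge 18/47 + 29/47 → 1
L = 4/47 + 13/47 + 29/47 + 1 = 93/47 ≈ 1.979 bits/symbol.

1.979 bits/symbol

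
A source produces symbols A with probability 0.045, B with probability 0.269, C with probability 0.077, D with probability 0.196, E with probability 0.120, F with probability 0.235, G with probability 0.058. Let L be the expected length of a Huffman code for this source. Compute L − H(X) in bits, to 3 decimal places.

0.030 bits

Entropy H = −Σ p log₂ p ≈ 2.5528 bits.
Huffman merges: 9/200+29/500→103/1000; 77/1000+103/1000→9/50; 3/25+9/50→3/10; 49/250+47/200→431/1000; 269/1000+3/10→569/1000; 431/1000+569/1000→1. L = 2583/1000 ≈ 2.5830.
L − H = 2.5830 − 2.5528 = 0.030 bits.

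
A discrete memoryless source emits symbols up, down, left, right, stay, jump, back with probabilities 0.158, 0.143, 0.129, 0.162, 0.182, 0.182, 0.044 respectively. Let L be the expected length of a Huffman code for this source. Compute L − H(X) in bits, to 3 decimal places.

0.088 bits

Entropy H = −Σ p log₂ p ≈ 2.7214 bits.
Huffman merges: 11/250+129/1000→173/1000; 143/1000+79/500→301/1000; 81/500+173/1000→67/200; 91/500+91/500→91/250; 301/1000+67/200→159/250; 91/250+159/250→1. L = 2809/1000 ≈ 2.8090.
L − H = 2.8090 − 2.7214 = 0.088 bits.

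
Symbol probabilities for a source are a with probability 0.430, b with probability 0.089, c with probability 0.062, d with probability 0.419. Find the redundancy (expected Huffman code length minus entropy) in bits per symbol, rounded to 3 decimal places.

0.112 bits

Entropy H = −Σ p log₂ p ≈ 1.6087 bits.
Huffman merges: 31/500+89/1000→151/1000; 151/1000+419/1000→57/100; 43/100+57/100→1. L = 1721/1000 ≈ 1.7210.
L − H = 1.7210 − 1.6087 = 0.112 bits.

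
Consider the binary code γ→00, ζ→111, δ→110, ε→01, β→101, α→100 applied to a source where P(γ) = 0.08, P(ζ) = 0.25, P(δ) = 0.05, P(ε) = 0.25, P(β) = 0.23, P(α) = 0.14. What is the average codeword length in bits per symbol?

2.67 bits/symbol

L̄ = Σ pᵢ·ℓᵢ = 0.08·2 + 0.25·3 + 0.05·3 + 0.25·2 + 0.23·3 + 0.14·3 = 2.67 bits/symbol.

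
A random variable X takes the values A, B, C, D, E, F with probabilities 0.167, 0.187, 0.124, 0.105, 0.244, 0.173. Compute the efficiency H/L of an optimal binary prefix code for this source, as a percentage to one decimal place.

98.6%

Entropy H = −Σ p log₂ p ≈ 2.5328 bits.
Huffman merges: 21/200+31/250→229/1000; 167/1000+173/1000→17/50; 187/1000+229/1000→52/125; 61/250+17/50→73/125; 52/125+73/125→1. L = 2569/1000 ≈ 2.5690.
Efficiency = H/L = 2.5328/2.5690 = 98.6%.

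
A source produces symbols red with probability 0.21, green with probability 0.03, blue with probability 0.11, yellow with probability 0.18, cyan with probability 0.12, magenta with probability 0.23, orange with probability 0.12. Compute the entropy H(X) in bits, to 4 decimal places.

2.6420 bits

H = −Σ pᵢ log₂ pᵢ.
−0.21·log₂(0.21) = 0.4728
−0.03·log₂(0.03) = 0.1518
−0.11·log₂(0.11) = 0.3503
−0.18·log₂(0.18) = 0.4453
−0.12·log₂(0.12) = 0.3671
−0.23·log₂(0.23) = 0.4877
−0.12·log₂(0.12) = 0.3671
Sum ≈ 2.6420 → 2.6420 bits.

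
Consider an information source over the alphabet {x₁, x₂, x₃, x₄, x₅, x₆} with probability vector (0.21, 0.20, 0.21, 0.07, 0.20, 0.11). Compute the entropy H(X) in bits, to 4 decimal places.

2.4933 bits

H = −Σ pᵢ log₂ pᵢ.
−0.21·log₂(0.21) = 0.4728
−0.20·log₂(0.20) = 0.4644
−0.21·log₂(0.21) = 0.4728
−0.07·log₂(0.07) = 0.2686
−0.20·log₂(0.20) = 0.4644
−0.11·log₂(0.11) = 0.3503
Sum ≈ 2.4933 → 2.4933 bits.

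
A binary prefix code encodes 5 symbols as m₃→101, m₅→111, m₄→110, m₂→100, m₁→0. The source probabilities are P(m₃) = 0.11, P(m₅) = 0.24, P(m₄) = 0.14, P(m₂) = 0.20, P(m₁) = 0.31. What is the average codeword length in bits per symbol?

L̄ = Σ pᵢ·ℓᵢ = 0.11·3 + 0.24·3 + 0.14·3 + 0.20·3 + 0.31·1 = 2.38 bits/symbol.

2.38 bits/symbol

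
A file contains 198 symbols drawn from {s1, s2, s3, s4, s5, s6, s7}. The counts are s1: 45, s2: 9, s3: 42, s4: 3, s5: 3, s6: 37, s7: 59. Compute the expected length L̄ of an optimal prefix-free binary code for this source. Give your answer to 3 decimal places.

2.369 bits/symbol

Probabilities are the counts divided by 198.
Repeatedly combine the two least-probable nodes; the expected code length is the sum of the merged weights.
merge 1/66 + 1/66 → 1/33
merge 1/33 + 1/22 → 5/66
merge 5/66 + 37/198 → 26/99
merge 7/33 + 5/22 → 29/66
merge 26/99 + 59/198 → 37/66
merge 29/66 + 37/66 → 1
L = 1/33 + 5/66 + 26/99 + 29/66 + 37/66 + 1 = 469/198 ≈ 2.369 bits/symbol.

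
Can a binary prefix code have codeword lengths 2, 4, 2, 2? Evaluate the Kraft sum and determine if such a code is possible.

0.8125; yes

With common denominator 2^4 = 16: Σ 2^(−ℓᵢ) = 4/16 + 1/16 + 4/16 + 4/16 = 13/16 = 0.8125.
Kraft's inequality requires Σ ≤ 1; here Σ = 0.8125 ≤ 1, so such a prefix code exists.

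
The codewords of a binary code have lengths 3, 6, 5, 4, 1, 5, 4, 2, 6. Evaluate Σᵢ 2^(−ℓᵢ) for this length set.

With common denominator 2^6 = 64: Σ 2^(−ℓᵢ) = 8/64 + 1/64 + 2/64 + 4/64 + 32/64 + 2/64 + 4/64 + 16/64 + 1/64 = 70/64 = 1.09375.

1.09375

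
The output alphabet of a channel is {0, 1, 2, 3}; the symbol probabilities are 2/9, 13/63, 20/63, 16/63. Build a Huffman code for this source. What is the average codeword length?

2 bits/symbol

Repeatedly combine the two least-probable nodes; the expected code length is the sum of the merged weights.
merge 13/63 + 2/9 → 3/7
merge 16/63 + 20/63 → 4/7
merge 3/7 + 4/7 → 1
L = 3/7 + 4/7 + 1 = 2 bits/symbol.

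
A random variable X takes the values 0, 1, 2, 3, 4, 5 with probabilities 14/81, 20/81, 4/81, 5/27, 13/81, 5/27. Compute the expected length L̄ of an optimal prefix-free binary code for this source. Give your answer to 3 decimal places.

2.568 bits/symbol

Repeatedly combine the two least-probable nodes; the expected code length is the sum of the merged weights.
merge 4/81 + 13/81 → 17/81
merge 14/81 + 5/27 → 29/81
merge 5/27 + 17/81 → 32/81
merge 20/81 + 29/81 → 49/81
merge 32/81 + 49/81 → 1
L = 17/81 + 29/81 + 32/81 + 49/81 + 1 = 208/81 ≈ 2.568 bits/symbol.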